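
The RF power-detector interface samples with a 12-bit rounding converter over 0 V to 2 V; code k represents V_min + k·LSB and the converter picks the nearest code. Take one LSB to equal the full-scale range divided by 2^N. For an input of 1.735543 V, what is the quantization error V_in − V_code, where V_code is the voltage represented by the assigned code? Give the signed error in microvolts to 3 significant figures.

+191 µV

V_FS = 2 V. LSB = 2 V / 2^12 ≈ 488.3 µV.
Position in LSBs: (1.735543 − (0)) × 4096/2 = 3554.3921; rounding gives k = 3554.
V_code = 0 + (3554/4096) × 2 = 1.735351563 V.
Error = V_in − V_code = 1.735543 − (1.735351563) = +191 µV.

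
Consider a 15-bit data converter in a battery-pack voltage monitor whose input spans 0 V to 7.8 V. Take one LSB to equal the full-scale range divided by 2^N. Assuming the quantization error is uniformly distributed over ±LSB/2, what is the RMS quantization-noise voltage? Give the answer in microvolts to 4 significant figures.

Span = 7.8 V.
One LSB is 7.8 V / 32768 = 238.037 µV.
For a uniform distribution on [−LSB/2, +LSB/2], V_rms = LSB/√12 = 238.037 µV/3.4641 = 68.72 µV.

68.72 µV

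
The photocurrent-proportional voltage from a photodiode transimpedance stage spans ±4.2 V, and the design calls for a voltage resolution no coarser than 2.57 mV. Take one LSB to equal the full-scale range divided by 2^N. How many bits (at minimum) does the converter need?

12 bits

Range = 4.2 − (-4.2) = 8.4 V.
Required number of levels: 8.4/2.57 mV = 3268.5; smallest N with 2^N ≥ that is 12.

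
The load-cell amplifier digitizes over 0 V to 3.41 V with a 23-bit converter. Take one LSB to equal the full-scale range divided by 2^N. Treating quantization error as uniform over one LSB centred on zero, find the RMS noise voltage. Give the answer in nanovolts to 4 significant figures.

117.3 nV

Span = 3.41 V.
LSB = 3.41 V / 2^23 = 406.504 nV.
RMS of a uniform error over width LSB is LSB/√12 = 117.3 nV.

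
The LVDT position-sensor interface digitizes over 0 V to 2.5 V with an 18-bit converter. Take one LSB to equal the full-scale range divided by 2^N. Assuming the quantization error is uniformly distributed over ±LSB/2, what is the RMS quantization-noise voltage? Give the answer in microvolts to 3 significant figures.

2.75 µV

V_FS = 2.5 V.
LSB = 2.5 V / 2^18 = 9.5367 µV.
For a uniform distribution on [−LSB/2, +LSB/2], V_rms = LSB/√12 = 9.5367 µV/3.4641 = 2.75 µV.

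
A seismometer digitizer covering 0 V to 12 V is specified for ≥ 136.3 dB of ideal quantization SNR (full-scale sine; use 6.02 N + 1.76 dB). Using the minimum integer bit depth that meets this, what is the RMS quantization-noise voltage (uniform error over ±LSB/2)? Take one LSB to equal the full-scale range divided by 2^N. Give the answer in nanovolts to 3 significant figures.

413 nV

Full-scale range = 12 V.
6.02 N + 1.76 ≥ 136.3 gives N ≥ 22.349, so the minimum integer is 23.
LSB = 12 V / 2^23 = 1.4305 µV.
σ_q = LSB/√12 = 1.4305 µV/3.4641 = 413 nV.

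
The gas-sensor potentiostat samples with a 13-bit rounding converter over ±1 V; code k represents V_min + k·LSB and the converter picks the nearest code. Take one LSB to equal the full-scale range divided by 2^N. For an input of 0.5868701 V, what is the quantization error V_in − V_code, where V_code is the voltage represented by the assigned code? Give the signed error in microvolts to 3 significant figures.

The full-scale span is 1 − (-1) = 2 V. LSB = 2 V / 2^13 ≈ 244.1 µV.
Position in LSBs: (0.5868701 − (-1)) × 8192/2 = 6499.8199; rounding gives k = 6500.
V_code = V_min + k × range/2^13 = -1 + 6500 × 2/8192 = 0.5869140625 V.
Error = V_in − V_code = 0.5868701 − (0.5869140625) = −44.0 µV.

−44.0 µV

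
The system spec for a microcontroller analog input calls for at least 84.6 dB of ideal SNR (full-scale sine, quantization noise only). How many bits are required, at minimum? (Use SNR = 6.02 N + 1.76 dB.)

6.02 N + 1.76 ≥ 84.6 gives N ≥ 13.761, so the minimum integer is 14.

14 bits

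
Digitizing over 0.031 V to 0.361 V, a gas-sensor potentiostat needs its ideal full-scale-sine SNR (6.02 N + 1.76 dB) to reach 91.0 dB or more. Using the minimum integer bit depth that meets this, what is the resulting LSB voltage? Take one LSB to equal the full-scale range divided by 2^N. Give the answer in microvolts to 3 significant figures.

10.1 µV

Full-scale range = 0.361 V − (0.031 V) = 0.33 V.
6.02 N + 1.76 ≥ 91.0 gives N ≥ 14.824, so the minimum integer is 15.
LSB = 0.33 V ÷ 2^15 = 0.33/32768 V = 10.1 µV.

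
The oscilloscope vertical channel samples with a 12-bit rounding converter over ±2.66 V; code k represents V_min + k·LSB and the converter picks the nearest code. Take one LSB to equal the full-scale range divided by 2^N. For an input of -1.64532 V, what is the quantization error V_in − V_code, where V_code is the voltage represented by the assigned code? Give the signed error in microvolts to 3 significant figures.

+295 µV

Full-scale range = 2.66 V − (-2.66 V) = 5.32 V. LSB = 5.32 V / 2^12 ≈ 1.299 mV.
(V_in − V_min)/LSB = (-1.64532 − (-2.66)) × 4096/5.32 = 781.2273 → nearest code k = 781.
V_code = V_min + k × range/2^12 = -2.66 + 781 × 5.32/4096 = -1.645615234 V.
Error = V_in − V_code = -1.64532 − (-1.645615234) = +295 µV.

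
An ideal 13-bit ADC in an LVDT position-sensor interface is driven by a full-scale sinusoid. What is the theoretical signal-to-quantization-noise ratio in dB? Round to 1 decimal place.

For an ideal N-bit converter with full-scale sine input, SNR = 6.02 N + 1.76 dB. SNR = 6.02 × 13 + 1.76 = 78.26 + 1.76 = 80.02 dB.

80.0 dB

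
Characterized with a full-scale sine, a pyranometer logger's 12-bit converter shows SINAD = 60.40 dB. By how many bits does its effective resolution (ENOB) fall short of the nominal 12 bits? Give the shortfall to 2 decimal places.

N_eff = (60.40 − 1.76)/6.02 = 9.7409 bits.
12 − 9.7409 = 2.26 bits below nominal.

2.26 bits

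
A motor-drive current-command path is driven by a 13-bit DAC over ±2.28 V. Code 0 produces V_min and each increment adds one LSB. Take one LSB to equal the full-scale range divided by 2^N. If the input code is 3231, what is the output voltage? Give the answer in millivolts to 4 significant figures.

-481.5 mV

The full-scale span is 2.28 − (-2.28) = 4.56 V. LSB = 4.56 V / 2^13.
V_out = -2.28 + 3231 × (4.56/8192) V
      = -2.28 + 1.79851 = -0.481494 V.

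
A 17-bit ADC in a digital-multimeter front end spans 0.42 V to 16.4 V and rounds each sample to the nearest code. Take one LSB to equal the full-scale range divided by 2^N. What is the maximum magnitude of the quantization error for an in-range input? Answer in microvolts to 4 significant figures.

Span: 16.4 V − (0.42 V) = 15.98 V.
Step size = 15.98/131072 V = 121.918 µV.
|e|_max = LSB/2 = 60.96 µV.

60.96 µV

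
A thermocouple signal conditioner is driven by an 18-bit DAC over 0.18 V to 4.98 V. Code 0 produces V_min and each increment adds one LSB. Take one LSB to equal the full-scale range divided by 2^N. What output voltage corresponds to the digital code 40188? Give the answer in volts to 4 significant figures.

0.9159 V

Span: 4.98 V − (0.18 V) = 4.8 V. LSB = 4.8 V / 2^18.
V_out = V_min + code × LSB = 0.18 V + 40188 × 4.8 V / 262144
      = 0.18 + 0.735864 = 0.915864 V.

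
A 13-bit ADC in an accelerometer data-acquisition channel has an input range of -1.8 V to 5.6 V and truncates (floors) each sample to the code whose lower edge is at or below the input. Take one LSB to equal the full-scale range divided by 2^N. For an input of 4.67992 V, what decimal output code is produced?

7173

Range = 5.6 − (-1.8) = 7.4 V. LSB = 7.4 V / 2^13 ≈ 0.9033 mV.
(V_in − V_min) × 2^13/range = (4.67992 − (-1.8)) × 8192/7.4 = 7173.447.
Floor → code = 7173.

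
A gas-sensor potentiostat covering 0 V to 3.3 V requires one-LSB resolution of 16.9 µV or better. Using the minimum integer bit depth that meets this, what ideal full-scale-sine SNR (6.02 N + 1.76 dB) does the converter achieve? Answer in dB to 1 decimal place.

Full-scale range = 3.3 V.
Levels needed ≥ 3.3/16.9 µV = 195300. 2^18 = 262144 suffices, so N_min = 18.
SNR = 6.02 × 18 + 1.76 = 110.12 dB.

110.1 dB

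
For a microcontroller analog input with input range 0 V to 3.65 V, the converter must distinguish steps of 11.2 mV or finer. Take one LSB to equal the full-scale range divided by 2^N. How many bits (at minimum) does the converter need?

V_FS = 3.65 V.
3.65 V / 11.2 mV = 325.9. Since 2^8 = 256 and 2^9 = 512, N = 9.

9 bits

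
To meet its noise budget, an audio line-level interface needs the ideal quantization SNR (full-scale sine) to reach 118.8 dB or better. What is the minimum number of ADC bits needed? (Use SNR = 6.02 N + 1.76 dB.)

Solving 6.02 N ≥ 118.8 − 1.76: N ≥ 19.442. Round up → N = 20.

20 bits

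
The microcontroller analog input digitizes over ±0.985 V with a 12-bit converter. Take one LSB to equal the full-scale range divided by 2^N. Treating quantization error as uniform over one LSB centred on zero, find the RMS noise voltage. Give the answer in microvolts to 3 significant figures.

139 µV

Span: 0.985 V − (-0.985 V) = 1.97 V.
LSB = 1.97 V ÷ 2^12 = 1.97/4096 V = 480.96 µV.
σ_q = LSB/√12 = 480.96 µV/3.4641 = 139 µV.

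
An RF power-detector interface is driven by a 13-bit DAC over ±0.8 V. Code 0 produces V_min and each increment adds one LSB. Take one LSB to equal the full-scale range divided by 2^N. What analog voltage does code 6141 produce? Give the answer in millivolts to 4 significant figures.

399.4 mV

Span: 0.8 V − (-0.8 V) = 1.6 V. LSB = 1.6 V / 2^13.
Output = V_min + (6141/8192) × range = -0.8 + 0.749634 × 1.6 V
      = -0.8 + 1.19941 = 0.399414 V.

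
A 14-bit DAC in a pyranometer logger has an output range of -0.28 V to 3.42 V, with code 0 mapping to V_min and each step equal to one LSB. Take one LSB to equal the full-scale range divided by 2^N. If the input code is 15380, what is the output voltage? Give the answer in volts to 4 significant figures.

3.193 V

Span: 3.42 V − (-0.28 V) = 3.7 V. LSB = 3.7 V / 2^14.
Output = V_min + (15380/16384) × range = -0.28 + 0.938721 × 3.7 V
      = -0.28 V + 3.47327 V = 3.19327 V.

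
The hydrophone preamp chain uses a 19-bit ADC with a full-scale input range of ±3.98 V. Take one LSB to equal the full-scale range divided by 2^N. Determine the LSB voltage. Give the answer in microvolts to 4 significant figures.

15.18 µV

Span: 3.98 V − (-3.98 V) = 7.96 V.
There are 2^19 = 524288 steps.
Step size = 7.96/524288 V = 15.18 µV.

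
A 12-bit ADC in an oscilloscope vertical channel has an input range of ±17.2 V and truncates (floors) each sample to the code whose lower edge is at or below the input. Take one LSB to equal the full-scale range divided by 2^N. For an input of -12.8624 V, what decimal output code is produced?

Span: 17.2 V − (-17.2 V) = 34.4 V. LSB = 34.4 V / 2^12 ≈ 8.398 mV.
code = ⌊(V_in − V_min)/LSB⌋ = ⌊(V_in − V_min) × 2^12 / range⌋
     = ⌊(-12.8624 − (-17.2)) × 4096 / 34.4⌋ = ⌊4.3376 × 4096/34.4⌋
     = ⌊516.477⌋ = 516.

516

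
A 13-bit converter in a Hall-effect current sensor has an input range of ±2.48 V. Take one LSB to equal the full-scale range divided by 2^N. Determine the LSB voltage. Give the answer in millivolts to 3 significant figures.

Full-scale range = 2.48 V − (-2.48 V) = 4.96 V.
Number of codes = 2^13 = 8192.
LSB = 4.96 V / 2^13 = 0.605 mV.

0.605 mV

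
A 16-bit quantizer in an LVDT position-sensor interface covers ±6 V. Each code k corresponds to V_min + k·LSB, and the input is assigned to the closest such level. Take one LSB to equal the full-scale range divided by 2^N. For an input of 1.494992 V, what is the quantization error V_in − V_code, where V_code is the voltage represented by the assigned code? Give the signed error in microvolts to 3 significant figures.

−64.2 µV

Span: 6 V − (-6 V) = 12 V. LSB = 12 V / 2^16 ≈ 183.1 µV.
(V_in − V_min)/LSB = (1.494992 − (-6)) × 65536/12 = 40932.6496 → nearest code k = 40933.
V_code = -6 + (40933/65536) × 12 = 1.4950561523 V.
V_in − V_code = 1.494992 − (1.4950561523) = −64.2 µV.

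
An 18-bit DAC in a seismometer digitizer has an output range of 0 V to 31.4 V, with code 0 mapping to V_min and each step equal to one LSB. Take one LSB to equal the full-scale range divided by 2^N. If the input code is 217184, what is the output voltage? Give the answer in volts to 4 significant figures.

Full-scale range = 31.4 V. LSB = 31.4 V / 2^18.
Output = V_min + (217184/262144) × range = 0 + 0.828491 × 31.4 V
      = 0 + 26.0146 = 26.0146 V.

26.01 V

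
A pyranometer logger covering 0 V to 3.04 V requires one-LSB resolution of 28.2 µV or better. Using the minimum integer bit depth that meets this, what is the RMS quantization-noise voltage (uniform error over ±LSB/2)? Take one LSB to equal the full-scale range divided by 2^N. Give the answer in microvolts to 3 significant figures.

6.70 µV

V_FS = 3.04 V.
Levels needed ≥ 3.04/28.2 µV = 107800. 2^17 = 131072 suffices, so N_min = 17.
Step size = 3.04/131072 V = 23.193 µV.
RMS noise = LSB/√12 = 6.70 µV.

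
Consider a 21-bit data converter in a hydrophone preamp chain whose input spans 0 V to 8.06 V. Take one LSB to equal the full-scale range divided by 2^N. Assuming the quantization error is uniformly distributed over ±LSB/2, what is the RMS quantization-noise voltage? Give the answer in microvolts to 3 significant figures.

1.11 µV

V_FS = 8.06 V.
Step size = 8.06/2097152 V = 3.8433 µV.
For a uniform distribution on [−LSB/2, +LSB/2], V_rms = LSB/√12 = 3.8433 µV/3.4641 = 1.11 µV.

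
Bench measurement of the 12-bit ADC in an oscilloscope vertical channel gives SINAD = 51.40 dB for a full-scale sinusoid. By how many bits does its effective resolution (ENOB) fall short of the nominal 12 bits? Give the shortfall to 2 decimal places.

N_eff = (51.40 − 1.76)/6.02 = 8.2458 bits.
12 − 8.2458 = 3.75 bits below nominal.

3.75 bits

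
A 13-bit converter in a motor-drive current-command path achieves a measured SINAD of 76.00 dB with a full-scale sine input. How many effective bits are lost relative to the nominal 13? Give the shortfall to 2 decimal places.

ENOB = (SINAD − 1.76)/6.02 = (76.00 − 1.76)/6.02 = 12.3322 bits.
Shortfall = 13 − 12.3322 = 0.6678 bits.

0.67 bits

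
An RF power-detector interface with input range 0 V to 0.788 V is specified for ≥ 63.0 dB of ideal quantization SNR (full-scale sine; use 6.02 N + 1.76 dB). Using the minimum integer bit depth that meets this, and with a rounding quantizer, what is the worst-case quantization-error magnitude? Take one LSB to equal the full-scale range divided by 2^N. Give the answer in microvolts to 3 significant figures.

192 µV

V_FS = 0.788 V.
Required N = ⌈(63.0 − 1.76)/6.02⌉ = ⌈10.173⌉ = 11.
LSB = 0.788 V ÷ 2^11 = 0.788/2048 V = 384.77 µV.
Max error for round-to-nearest is LSB/2 = 192 µV.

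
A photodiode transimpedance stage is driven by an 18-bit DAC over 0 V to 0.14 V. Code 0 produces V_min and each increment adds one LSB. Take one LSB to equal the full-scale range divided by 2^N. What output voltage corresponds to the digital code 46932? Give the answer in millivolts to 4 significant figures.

Span = 0.14 V. LSB = 0.14 V / 2^18.
V_out = 0 + 46932 × (0.14/262144) V
      = 0 V + 0.0250644 V = 0.0250644 V.

25.06 mV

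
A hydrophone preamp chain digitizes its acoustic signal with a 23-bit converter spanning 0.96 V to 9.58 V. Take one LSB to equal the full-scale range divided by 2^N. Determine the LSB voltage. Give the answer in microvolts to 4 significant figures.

Full-scale range = 9.58 V − (0.96 V) = 8.62 V.
2^23 = 8388608 levels.
One LSB is 8.62 V / 8388608 = 1.028 µV.

1.028 µV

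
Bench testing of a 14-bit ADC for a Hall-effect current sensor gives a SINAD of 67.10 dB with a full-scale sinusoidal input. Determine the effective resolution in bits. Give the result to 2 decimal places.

10.85 bits

ENOB = (SINAD − 1.76) / 6.02 = (67.10 − 1.76) / 6.02 = 65.34 / 6.02 = 10.8538.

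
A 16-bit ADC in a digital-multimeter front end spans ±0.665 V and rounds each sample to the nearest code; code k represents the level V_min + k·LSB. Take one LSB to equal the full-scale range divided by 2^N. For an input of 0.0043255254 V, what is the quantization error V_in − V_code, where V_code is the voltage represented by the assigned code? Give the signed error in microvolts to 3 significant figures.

+2.86 µV

Span: 0.665 V − (-0.665 V) = 1.33 V. LSB = 1.33 V / 2^16 ≈ 20.29 µV.
Position in LSBs: (0.0043255254 − (-0.665)) × 65536/1.33 = 32981.1411; rounding gives k = 32981.
V_code = -0.665 + (32981/65536) × 1.33 = 0.0043226623535 V.
e = 0.0043255254 − (0.0043226623535) = +2.86 µV.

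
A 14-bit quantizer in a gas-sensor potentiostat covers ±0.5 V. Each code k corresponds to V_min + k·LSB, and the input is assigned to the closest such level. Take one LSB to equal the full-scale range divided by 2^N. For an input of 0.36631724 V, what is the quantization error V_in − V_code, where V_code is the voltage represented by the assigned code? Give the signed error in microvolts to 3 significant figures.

−15.8 µV

Full-scale range = 0.5 V − (-0.5 V) = 1 V. LSB = 1 V / 2^14 ≈ 61.04 µV.
Position in LSBs: (0.36631724 − (-0.5)) × 16384/1 = 14193.7417; rounding gives k = 14194.
V_code = -0.5 + (14194/16384) × 1 = 0.36633300781 V.
V_in − V_code = 0.36631724 − (0.36633300781) = −15.8 µV.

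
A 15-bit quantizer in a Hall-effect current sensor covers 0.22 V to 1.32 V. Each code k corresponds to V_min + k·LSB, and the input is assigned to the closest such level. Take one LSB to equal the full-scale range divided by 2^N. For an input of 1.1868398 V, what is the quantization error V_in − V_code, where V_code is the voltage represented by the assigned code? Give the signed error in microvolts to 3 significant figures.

+9.36 µV

Span: 1.32 V − (0.22 V) = 1.1 V. LSB = 1.1 V / 2^15 ≈ 33.57 µV.
(1.1868398 − (0.22)) / LSB = 0.9668398 × 32768/1.1 = 28801.2787. Nearest integer: k = 28801.
V_code = 0.22 + (28801/32768) × 1.1 = 1.1868304443 V.
Error = V_in − V_code = 1.1868398 − (1.1868304443) = +9.36 µV.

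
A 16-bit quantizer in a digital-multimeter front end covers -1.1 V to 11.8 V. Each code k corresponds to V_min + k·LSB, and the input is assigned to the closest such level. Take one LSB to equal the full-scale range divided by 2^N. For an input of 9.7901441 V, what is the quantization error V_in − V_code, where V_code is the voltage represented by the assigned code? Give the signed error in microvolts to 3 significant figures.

Range = 11.8 − (-1.1) = 12.9 V. LSB = 12.9 V / 2^16 ≈ 196.8 µV.
(V_in − V_min)/LSB = (9.7901441 − (-1.1)) × 65536/12.9 = 55325.3088 → nearest code k = 55325.
V_code = V_min + k × range/2^16 = -1.1 + 55325 × 12.9/65536 = 9.7900833130 V.
e = 9.7901441 − (9.7900833130) = +60.8 µV.

+60.8 µV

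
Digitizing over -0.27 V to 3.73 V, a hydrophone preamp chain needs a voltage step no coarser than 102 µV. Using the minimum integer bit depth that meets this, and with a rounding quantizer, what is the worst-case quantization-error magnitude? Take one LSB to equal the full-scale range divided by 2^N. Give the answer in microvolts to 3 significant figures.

30.5 µV

Full-scale range = 3.73 V − (-0.27 V) = 4 V.
4 V / 102 µV = 39220. Since 2^15 = 32768 and 2^16 = 65536, N = 16.
One LSB is 4 V / 65536 = 61.035 µV.
|e|_max = LSB/2 = 30.5 µV.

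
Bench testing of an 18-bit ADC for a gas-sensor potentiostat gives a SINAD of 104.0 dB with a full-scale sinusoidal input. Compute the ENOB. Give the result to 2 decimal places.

Inverting SNR = 6.02 N + 1.76: N_eff = (104.0 − 1.76)/6.02 = 16.9834.

16.98 bits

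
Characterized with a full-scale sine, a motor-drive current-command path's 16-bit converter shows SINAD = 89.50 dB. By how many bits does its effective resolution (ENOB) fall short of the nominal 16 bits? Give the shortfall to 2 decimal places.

1.43 bits

N_eff = (89.50 − 1.76)/6.02 = 14.5748 bits.
Shortfall = 16 − 14.5748 = 1.4252 bits.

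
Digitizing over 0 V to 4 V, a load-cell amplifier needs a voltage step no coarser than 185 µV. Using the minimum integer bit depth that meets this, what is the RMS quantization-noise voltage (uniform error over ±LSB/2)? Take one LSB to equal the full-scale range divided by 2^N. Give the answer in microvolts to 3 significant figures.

35.2 µV

V_FS = 4 V.
Levels needed ≥ 4/185 µV = 21620. 2^15 = 32768 suffices, so N_min = 15.
One LSB is 4 V / 32768 = 122.07 µV.
RMS noise = LSB/√12 = 35.2 µV.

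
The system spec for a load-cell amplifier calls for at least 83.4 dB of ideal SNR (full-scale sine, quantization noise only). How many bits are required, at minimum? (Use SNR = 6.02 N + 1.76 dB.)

14 bits

Solving 6.02 N ≥ 83.4 − 1.76: N ≥ 13.561. Round up → N = 14.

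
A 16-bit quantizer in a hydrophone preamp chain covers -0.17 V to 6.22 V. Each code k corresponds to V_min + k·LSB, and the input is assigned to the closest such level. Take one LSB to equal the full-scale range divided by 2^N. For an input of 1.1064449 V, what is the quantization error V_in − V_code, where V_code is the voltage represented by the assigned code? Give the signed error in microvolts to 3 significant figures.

The full-scale span is 6.22 − (-0.17) = 6.39 V. LSB = 6.39 V / 2^16 ≈ 97.50 µV.
(1.1064449 − (-0.17)) / LSB = 1.2764449 × 65536/6.39 = 13091.2509. Nearest integer: k = 13091.
V_code = V_min + k × range/2^16 = -0.17 + 13091 × 6.39/65536 = 1.1064204407 V.
e = 1.1064449 − (1.1064204407) = +24.5 µV.

+24.5 µV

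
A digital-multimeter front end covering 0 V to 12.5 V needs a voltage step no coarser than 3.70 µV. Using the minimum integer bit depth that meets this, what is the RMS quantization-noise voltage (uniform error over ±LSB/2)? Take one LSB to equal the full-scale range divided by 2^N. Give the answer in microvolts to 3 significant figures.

V_FS = 12.5 V.
12.5 V / 3.70 µV = 3.378e6. Since 2^21 = 2097152 and 2^22 = 4194304, N = 22.
LSB = 12.5 V ÷ 2^22 = 12.5/4194304 V = 2.9802 µV.
V_rms = LSB/√12 = 0.860 µV.

0.860 µV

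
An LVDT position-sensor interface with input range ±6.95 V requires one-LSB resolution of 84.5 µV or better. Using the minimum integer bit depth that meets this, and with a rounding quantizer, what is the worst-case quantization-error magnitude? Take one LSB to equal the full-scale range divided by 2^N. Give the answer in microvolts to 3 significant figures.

26.5 µV

The full-scale span is 6.95 − (-6.95) = 13.9 V.
Required number of levels: 13.9/84.5 µV = 164500; smallest N with 2^N ≥ that is 18.
LSB = 13.9 V ÷ 2^18 = 13.9/262144 V = 53.024 µV.
Max error for round-to-nearest is LSB/2 = 26.5 µV.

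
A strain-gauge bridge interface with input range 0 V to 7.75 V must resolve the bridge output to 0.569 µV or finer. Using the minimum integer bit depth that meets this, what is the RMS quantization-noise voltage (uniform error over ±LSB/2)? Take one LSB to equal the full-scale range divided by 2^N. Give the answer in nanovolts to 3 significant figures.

Range is 7.75 V.
Required number of levels: 7.75/0.569 µV = 1.3620e7; smallest N with 2^N ≥ that is 24.
Step size = 7.75/16777216 V = 461.94 nV.
V_rms = LSB/√12 = 133 nV.

133 nV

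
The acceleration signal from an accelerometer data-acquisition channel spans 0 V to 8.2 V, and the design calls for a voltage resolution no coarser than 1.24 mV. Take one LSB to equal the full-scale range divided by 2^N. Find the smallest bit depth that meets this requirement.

Full-scale range = 8.2 V.
Levels needed ≥ 8.2/1.24 mV = 6613. 2^13 = 8192 suffices, so N_min = 13.

13 bits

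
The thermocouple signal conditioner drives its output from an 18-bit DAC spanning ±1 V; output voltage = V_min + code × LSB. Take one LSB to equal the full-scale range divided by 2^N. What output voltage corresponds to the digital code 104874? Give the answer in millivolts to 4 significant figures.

-199.9 mV

Full-scale range = 1 V − (-1 V) = 2 V. LSB = 2 V / 2^18.
Output = V_min + (104874/262144) × range = -1 + 0.400063 × 2 V
      = -1 V + 0.800125 V = -0.199875 V.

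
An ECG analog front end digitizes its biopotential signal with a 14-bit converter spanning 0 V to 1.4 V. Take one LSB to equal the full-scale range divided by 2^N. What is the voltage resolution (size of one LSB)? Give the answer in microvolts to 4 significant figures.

85.45 µV

Full-scale range = 1.4 V.
2^14 = 16384 levels.
LSB = 1.4 V ÷ 2^14 = 1.4/16384 V = 85.45 µV.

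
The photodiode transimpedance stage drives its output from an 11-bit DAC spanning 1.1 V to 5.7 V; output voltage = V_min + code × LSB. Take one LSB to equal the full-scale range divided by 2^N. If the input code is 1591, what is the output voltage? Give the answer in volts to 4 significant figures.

Span: 5.7 V − (1.1 V) = 4.6 V. LSB = 4.6 V / 2^11.
V_out = V_min + code × LSB = 1.1 V + 1591 × 4.6 V / 2048
      = 1.1 V + 3.57354 V = 4.67354 V.

4.674 V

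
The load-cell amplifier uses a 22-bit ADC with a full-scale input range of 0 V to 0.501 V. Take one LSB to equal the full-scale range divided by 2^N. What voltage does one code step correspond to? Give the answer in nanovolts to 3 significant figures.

Span = 0.501 V.
2^22 = 4194304 levels.
LSB = 0.501 V ÷ 2^22 = 0.501/4194304 V = 119 nV.

119 nV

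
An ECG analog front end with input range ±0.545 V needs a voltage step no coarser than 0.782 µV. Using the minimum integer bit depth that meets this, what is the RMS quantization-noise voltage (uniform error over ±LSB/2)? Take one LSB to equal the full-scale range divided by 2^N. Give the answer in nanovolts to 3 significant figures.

The full-scale span is 0.545 − (-0.545) = 1.09 V.
Need 2^N ≥ 1.09 V / 0.782 µV = 1.394e6 → N_min = 21.
LSB = 1.09 V / 2^21 = 0.51975 µV.
RMS noise = LSB/√12 = 150 nV.

150 nV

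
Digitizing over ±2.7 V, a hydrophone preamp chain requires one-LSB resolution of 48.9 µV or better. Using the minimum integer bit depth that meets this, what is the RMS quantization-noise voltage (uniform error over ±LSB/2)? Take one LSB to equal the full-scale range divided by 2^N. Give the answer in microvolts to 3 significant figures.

11.9 µV

The full-scale span is 2.7 − (-2.7) = 5.4 V.
5.4 V / 48.9 µV = 110400. Since 2^16 = 65536 and 2^17 = 131072, N = 17.
LSB = 5.4 V ÷ 2^17 = 5.4/131072 V = 41.199 µV.
RMS noise = LSB/√12 = 11.9 µV.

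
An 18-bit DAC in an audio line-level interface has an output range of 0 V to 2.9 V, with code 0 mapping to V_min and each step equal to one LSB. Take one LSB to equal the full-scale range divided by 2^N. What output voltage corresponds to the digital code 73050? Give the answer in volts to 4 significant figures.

Span = 2.9 V. LSB = 2.9 V / 2^18.
V_out = 0 + 73050 × (2.9/262144) V
      = 0 V + 0.808125 V = 0.808125 V.

0.8081 V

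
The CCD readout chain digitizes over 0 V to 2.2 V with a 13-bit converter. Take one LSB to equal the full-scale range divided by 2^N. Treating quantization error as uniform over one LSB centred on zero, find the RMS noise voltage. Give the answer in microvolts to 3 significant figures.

77.5 µV

V_FS = 2.2 V.
Step size = 2.2/8192 V = 268.55 µV.
RMS of a uniform error over width LSB is LSB/√12 = 77.5 µV.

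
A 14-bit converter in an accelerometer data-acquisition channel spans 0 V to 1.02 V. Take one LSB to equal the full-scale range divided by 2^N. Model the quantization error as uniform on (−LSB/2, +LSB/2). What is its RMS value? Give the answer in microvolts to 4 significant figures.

17.97 µV

Full-scale range = 1.02 V.
LSB = 1.02 V ÷ 2^14 = 1.02/16384 V = 62.2559 µV.
RMS of a uniform error over width LSB is LSB/√12 = 17.97 µV.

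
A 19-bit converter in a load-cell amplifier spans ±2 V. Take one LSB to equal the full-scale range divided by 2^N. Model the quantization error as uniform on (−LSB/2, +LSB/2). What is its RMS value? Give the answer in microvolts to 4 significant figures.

Range = 2 − (-2) = 4 V.
One LSB is 4 V / 524288 = 7.62939 µV.
For a uniform distribution on [−LSB/2, +LSB/2], V_rms = LSB/√12 = 7.62939 µV/3.4641 = 2.202 µV.

2.202 µV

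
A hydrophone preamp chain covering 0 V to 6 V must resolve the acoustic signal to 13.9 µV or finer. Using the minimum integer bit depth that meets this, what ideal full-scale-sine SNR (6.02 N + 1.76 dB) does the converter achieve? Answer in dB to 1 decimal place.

116.1 dB

V_FS = 6 V.
6 V / 13.9 µV = 431700. Since 2^18 = 262144 and 2^19 = 524288, N = 19.
6.02(19) + 1.76 = 116.14 dB.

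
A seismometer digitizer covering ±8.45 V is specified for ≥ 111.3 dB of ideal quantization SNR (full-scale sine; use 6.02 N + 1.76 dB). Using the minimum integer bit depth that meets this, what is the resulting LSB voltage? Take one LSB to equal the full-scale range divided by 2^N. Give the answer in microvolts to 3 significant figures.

32.2 µV

Full-scale range = 8.45 V − (-8.45 V) = 16.9 V.
Required N = ⌈(111.3 − 1.76)/6.02⌉ = ⌈18.196⌉ = 19.
LSB = 16.9 V ÷ 2^19 = 16.9/524288 V = 32.2 µV.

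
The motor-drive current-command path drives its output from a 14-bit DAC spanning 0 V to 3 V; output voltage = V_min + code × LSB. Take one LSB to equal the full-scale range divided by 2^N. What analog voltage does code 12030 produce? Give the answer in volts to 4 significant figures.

Span = 3 V. LSB = 3 V / 2^14.
Output = V_min + (12030/16384) × range = 0 + 0.734253 × 3 V
      = 0 V + 2.20276 V = 2.20276 V.

2.203 V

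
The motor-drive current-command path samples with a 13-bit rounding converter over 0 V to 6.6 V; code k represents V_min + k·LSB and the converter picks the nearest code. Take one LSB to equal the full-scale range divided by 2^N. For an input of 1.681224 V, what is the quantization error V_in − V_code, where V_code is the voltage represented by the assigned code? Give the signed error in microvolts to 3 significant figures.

−197 µV

Range is 6.6 V. LSB = 6.6 V / 2^13 ≈ 0.8057 mV.
(V_in − V_min)/LSB = (1.681224 − (0)) × 8192/6.6 = 2086.7556 → nearest code k = 2087.
V_code = 0 + (2087/8192) × 6.6 = 1.681420898 V.
Error = V_in − V_code = 1.681224 − (1.681420898) = −197 µV.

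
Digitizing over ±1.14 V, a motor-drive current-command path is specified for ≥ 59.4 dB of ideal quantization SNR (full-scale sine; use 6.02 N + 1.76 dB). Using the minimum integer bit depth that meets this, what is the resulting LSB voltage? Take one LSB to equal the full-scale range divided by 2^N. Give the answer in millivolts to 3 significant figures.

2.23 mV

The full-scale span is 1.14 − (-1.14) = 2.28 V.
Solving 6.02 N ≥ 59.4 − 1.76: N ≥ 9.575. Round up → N = 10.
LSB = 2.28 V / 2^10 = 2.23 mV.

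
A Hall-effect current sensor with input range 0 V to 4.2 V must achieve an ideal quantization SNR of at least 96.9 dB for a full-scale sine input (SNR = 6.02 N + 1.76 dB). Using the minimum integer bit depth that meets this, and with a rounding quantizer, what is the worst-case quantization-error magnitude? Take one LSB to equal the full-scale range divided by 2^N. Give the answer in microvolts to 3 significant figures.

32.0 µV

Span = 4.2 V.
Solving 6.02 N ≥ 96.9 − 1.76: N ≥ 15.804. Round up → N = 16.
Step size = 4.2/65536 V = 64.087 µV.
Half an LSB is 32.0 µV.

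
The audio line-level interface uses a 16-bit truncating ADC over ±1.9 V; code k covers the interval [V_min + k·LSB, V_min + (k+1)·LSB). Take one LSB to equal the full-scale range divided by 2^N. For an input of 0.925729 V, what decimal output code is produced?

48733

Range = 1.9 − (-1.9) = 3.8 V. LSB = 3.8 V / 2^16 ≈ 57.98 µV.
V_in − V_min = 0.925729 − (-1.9) = 2.825729 V.
Divide by LSB: 2.825729 × 65536/3.8 = 48733.4147.
Truncating gives code 48733.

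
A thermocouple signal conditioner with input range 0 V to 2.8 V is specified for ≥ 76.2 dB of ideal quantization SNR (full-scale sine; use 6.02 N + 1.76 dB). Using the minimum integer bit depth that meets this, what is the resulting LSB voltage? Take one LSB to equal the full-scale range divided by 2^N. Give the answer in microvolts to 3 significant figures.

342 µV

Range is 2.8 V.
6.02 N + 1.76 ≥ 76.2 gives N ≥ 12.365, so the minimum integer is 13.
One LSB is 2.8 V / 8192 = 342 µV.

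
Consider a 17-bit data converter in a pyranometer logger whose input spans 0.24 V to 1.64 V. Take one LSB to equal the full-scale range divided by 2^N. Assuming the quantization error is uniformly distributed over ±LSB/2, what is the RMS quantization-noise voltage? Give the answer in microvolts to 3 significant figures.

3.08 µV

Full-scale range = 1.64 V − (0.24 V) = 1.4 V.
One LSB is 1.4 V / 131072 = 10.681 µV.
For a uniform distribution on [−LSB/2, +LSB/2], V_rms = LSB/√12 = 10.681 µV/3.4641 = 3.08 µV.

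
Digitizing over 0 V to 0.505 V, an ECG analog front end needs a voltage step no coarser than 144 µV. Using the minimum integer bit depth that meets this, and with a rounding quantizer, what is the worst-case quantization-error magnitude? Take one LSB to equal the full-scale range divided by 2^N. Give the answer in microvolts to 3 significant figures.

61.6 µV

Full-scale range = 0.505 V.
Levels needed ≥ 0.505/144 µV = 3507. 2^12 = 4096 suffices, so N_min = 12.
LSB = 0.505 V / 2^12 = 123.29 µV.
|e|_max = LSB/2 = 61.6 µV.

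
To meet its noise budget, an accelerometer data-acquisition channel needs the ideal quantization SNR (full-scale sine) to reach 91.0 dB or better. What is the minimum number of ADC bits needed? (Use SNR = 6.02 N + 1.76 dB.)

15 bits

N ≥ (91.0 − 1.76)/6.02 = 14.824 → N_min = 15.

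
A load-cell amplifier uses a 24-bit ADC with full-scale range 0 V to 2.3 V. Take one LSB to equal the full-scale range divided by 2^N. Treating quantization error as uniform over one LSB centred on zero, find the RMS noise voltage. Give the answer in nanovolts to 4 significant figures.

39.57 nV

Span = 2.3 V.
One LSB is 2.3 V / 16777216 = 137.091 nV.
RMS of a uniform error over width LSB is LSB/√12 = 39.57 nV.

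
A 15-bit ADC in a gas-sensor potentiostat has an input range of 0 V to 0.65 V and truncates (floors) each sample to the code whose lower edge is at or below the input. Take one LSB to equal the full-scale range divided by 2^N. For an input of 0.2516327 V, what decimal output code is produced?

Full-scale range = 0.65 V. LSB = 0.65 V / 2^15 ≈ 19.84 µV.
code = ⌊(V_in − V_min)/LSB⌋ = ⌊(V_in − V_min) × 2^15 / range⌋
     = ⌊(0.2516327 − (0)) × 32768 / 0.65⌋ = ⌊0.2516327 × 32768/0.65⌋
     = ⌊12685.385⌋ = 12685.

12685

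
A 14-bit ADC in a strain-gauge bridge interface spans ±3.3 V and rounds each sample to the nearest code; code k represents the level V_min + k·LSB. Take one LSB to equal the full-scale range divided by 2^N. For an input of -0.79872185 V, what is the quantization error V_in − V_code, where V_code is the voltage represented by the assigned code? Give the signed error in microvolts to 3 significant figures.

Span: 3.3 V − (-3.3 V) = 6.6 V. LSB = 6.6 V / 2^14 ≈ 402.8 µV.
(V_in − V_min)/LSB = (-0.79872185 − (-3.3)) × 16384/6.6 = 6209.2335 → nearest code k = 6209.
V_code = V_min + k × range/2^14 = -3.3 + 6209 × 6.6/16384 = -0.79881591797 V.
e = -0.79872185 − (-0.79881591797) = +94.1 µV.

+94.1 µV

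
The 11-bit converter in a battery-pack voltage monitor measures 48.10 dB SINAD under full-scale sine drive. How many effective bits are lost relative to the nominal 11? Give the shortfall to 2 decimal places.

ENOB = (SINAD − 1.76)/6.02 = (48.10 − 1.76)/6.02 = 7.6977 bits.
11 − 7.6977 = 3.30 bits below nominal.

3.30 bits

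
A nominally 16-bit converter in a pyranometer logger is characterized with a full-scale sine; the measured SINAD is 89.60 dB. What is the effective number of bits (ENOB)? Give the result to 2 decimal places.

14.59 bits

ENOB = (89.60 − 1.76)/6.02 = 14.5914 bits.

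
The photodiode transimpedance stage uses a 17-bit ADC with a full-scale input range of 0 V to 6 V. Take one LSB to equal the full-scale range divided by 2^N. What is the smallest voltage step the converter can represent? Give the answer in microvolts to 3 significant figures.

Range is 6 V.
There are 2^17 = 131072 steps.
One LSB is 6 V / 131072 = 45.8 µV.

45.8 µV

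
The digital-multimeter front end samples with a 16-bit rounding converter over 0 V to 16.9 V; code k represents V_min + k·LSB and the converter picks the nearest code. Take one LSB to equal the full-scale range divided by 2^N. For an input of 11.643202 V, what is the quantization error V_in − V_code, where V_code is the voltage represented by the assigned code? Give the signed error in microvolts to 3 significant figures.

−46.0 µV

Full-scale range = 16.9 V. LSB = 16.9 V / 2^16 ≈ 257.9 µV.
Position in LSBs: (11.643202 − (0)) × 65536/16.9 = 45150.8217; rounding gives k = 45151.
Reconstructed level: 0 + 45151 × 16.9/65536 V = 11.643247986 V.
Error = V_in − V_code = 11.643202 − (11.643247986) = −46.0 µV.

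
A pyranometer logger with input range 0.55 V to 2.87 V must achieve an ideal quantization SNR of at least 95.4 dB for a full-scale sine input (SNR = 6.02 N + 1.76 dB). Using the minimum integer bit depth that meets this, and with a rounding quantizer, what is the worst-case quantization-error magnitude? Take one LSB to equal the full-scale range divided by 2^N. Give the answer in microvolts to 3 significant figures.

The full-scale span is 2.87 − (0.55) = 2.32 V.
Required N = ⌈(95.4 − 1.76)/6.02⌉ = ⌈15.555⌉ = 16.
LSB = 2.32 V / 2^16 = 35.400 µV.
Half an LSB is 17.7 µV.

17.7 µV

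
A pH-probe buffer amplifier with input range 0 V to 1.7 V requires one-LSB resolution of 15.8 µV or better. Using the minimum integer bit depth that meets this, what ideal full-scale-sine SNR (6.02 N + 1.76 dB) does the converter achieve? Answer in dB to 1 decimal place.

104.1 dB

Range is 1.7 V.
Required number of levels: 1.7/15.8 µV = 107590; smallest N with 2^N ≥ that is 17.
Ideal SNR at N = 17: 6.02·17 + 1.76 = 104.1 dB.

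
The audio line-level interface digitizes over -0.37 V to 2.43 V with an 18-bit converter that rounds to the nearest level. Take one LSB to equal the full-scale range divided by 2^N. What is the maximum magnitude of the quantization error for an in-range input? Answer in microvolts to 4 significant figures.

The full-scale span is 2.43 − (-0.37) = 2.8 V.
One LSB is 2.8 V / 262144 = 10.6812 µV.
|e|_max = LSB/2 = 5.341 µV.

5.341 µV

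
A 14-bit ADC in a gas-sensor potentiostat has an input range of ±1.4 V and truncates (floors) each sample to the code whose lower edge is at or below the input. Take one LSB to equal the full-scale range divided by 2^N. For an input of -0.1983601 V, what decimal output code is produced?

7031

Range = 1.4 − (-1.4) = 2.8 V. LSB = 2.8 V / 2^14 ≈ 170.9 µV.
code = ⌊(V_in − V_min)/LSB⌋ = ⌊(V_in − V_min) × 2^14 / range⌋
     = ⌊(-0.1983601 − (-1.4)) × 16384 / 2.8⌋ = ⌊1.2016399 × 16384/2.8⌋
     = ⌊7031.310⌋ = 7031.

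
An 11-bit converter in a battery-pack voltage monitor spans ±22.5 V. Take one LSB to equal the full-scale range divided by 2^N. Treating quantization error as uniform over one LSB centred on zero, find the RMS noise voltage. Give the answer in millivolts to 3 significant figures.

6.34 mV

Range = 22.5 − (-22.5) = 45 V.
Step size = 45/2048 V = 21.973 mV.
RMS of a uniform error over width LSB is LSB/√12 = 6.34 mV.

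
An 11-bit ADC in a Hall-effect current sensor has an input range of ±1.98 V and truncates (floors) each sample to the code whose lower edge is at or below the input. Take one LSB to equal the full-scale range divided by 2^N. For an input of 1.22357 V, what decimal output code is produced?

1656

Span: 1.98 V − (-1.98 V) = 3.96 V. LSB = 3.96 V / 2^11 ≈ 1.934 mV.
(V_in − V_min) × 2^11/range = (1.22357 − (-1.98)) × 2048/3.96 = 1656.796.
Floor → code = 1656.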